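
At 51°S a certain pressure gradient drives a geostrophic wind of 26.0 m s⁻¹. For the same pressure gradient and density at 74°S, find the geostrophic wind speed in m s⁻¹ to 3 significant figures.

With the same pressure gradient and density, V_g ∝ 1/f ∝ 1/sin φ.
V₂ = V₁ · sin φ₁ / sin φ₂ = 26.0 × sin 51° / sin 74°
V₂ = 26.0 × 0.7771/0.9613 = 21.0 m s⁻¹

21.0 m s⁻¹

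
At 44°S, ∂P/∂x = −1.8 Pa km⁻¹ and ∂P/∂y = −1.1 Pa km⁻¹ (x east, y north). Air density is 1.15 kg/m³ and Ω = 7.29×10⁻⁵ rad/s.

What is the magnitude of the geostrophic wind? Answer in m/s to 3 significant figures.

Coriolis parameter at 44°S:
f = 2Ω sin φ = 2 × 7.29×10⁻⁵ × sin 44° = 1.01×10⁻⁴ s⁻¹
In the Southern Hemisphere f is negative: f = −1.01×10⁻⁴ s⁻¹.
Component geostrophic relations (x east, y north):
u_g = −(1/(fρ)) ∂P/∂y,  v_g = (1/(fρ)) ∂P/∂x
u_g = −(−1.1×10⁻³)/(−1.01×10⁻⁴ × 1.15) = −9.44 m/s;  v_g = (−1.8×10⁻³)/(−1.01×10⁻⁴ × 1.15) = 15.5 m/s
|V_g| = √(u_g² + v_g²) = 18.1 m/s

18.1 m/s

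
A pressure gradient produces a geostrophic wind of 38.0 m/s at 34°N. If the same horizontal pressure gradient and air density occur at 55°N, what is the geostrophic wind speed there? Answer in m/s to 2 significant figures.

With the same pressure gradient and density, V_g ∝ 1/f ∝ 1/sin φ.
V₂ = V₁ · sin φ₁ / sin φ₂ = 38.0 × sin 34° / sin 55°
V₂ = 38.0 × 0.5592/0.8192 = 26 m/s

26 m/s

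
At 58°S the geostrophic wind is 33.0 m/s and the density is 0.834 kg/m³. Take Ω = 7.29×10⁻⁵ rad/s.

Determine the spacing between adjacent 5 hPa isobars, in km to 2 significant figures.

Coriolis parameter at 58°S:
f = 2Ω sin φ = 2 × 7.29×10⁻⁵ × sin 58° = 1.24×10⁻⁴ s⁻¹
Geostrophic balance rearranged: |∂P/∂n| = f ρ V_g
|∂P/∂n| = 1.24×10⁻⁴ × 0.834 × 33.0 = 3.40×10⁻³ Pa/m
Isobar spacing: Δn = ΔP/|∂P/∂n| = 500 Pa / 3.40×10⁻³ Pa/m = 146931 m ≈ 150 km

150 km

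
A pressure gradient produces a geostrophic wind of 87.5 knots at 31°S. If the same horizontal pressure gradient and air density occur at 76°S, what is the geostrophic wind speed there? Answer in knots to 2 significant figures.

46 knots

With the same pressure gradient and density, V_g ∝ 1/f ∝ 1/sin φ.
V₂ = V₁ · sin φ₁ / sin φ₂ = 87.5 × sin 31° / sin 76°
V₂ = 87.5 × 0.5150/0.9703 = 46 knots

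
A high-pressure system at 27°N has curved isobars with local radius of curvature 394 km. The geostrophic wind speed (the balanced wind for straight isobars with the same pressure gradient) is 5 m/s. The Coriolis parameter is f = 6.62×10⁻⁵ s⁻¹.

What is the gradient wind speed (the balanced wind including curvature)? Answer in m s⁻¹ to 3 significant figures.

Around a high, pressure-gradient force acts outward with centrifugal, so Coriolis balances both:
fV = (1/ρ)|∂P/∂n| + V²/R  →  V² − fR·V + fR·V_g = 0
With fR = 6.62×10⁻⁵ × 394×10³ m = 26.1 m/s:
V = [fR − √((fR)² − 4 fR V_g)]/2 = [26.1 − √(26.1² − 4×26.1×5)]/2 = 6.74 m/s
Supergeostrophic (V > V_g = 5 m/s), as expected around a high.

6.74 m s⁻¹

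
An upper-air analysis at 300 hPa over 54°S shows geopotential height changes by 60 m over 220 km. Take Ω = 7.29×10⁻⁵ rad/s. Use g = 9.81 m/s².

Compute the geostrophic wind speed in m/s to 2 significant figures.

23 m/s

Coriolis parameter at 54°S:
f = 2Ω sin φ = 2 × 7.29×10⁻⁵ × sin 54° = 1.18×10⁻⁴ s⁻¹
Height gradient: |∂Z/∂n| = 60 m / 220000 m = 2.73×10⁻⁴
On a pressure surface, geostrophic balance gives V_g = (g/f)|∂Z/∂n|:
V_g = 9.81 × 2.73×10⁻⁴ / 1.18×10⁻⁴ = 22.7 m/s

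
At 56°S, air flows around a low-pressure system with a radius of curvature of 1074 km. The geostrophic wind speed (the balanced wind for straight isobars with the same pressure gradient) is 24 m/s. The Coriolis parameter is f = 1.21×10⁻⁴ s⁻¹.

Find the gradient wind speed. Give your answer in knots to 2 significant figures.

Around a low, centrifugal force acts outward with Coriolis, so pressure-gradient force balances both:
(1/ρ)|∂P/∂n| = fV + V²/R  →  V² + fR·V − fR·V_g = 0
With fR = 1.21×10⁻⁴ × 1074×10³ m = 130 m/s:
V = [−fR + √((fR)² + 4 fR V_g)]/2 = [−130 + √(130² + 4×130×24)]/2 = 20.7 m/s
Subgeostrophic (V < V_g = 24 m/s), as expected around a low.
Converting: 20.7 m/s × 1.944 = 40 knots

40 knots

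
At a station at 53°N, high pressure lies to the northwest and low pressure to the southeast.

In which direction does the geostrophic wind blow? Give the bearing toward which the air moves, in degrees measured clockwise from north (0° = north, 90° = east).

The pressure-gradient force points toward the southeast (bearing 135°).
Geostrophic balance: in the Northern Hemisphere the Coriolis force deflects motion to the right, so the geostrophic wind blows 90° to the right of the pressure-gradient force (low pressure on the left).
Rotating 135° by 90° clockwise gives 225° — the wind blows toward the southwest.

225°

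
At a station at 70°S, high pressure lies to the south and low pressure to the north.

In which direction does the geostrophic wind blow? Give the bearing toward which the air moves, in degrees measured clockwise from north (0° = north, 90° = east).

The pressure-gradient force points toward the north (bearing 000°).
Geostrophic balance: in the Southern Hemisphere the Coriolis force deflects motion to the left, so the geostrophic wind blows 90° to the left of the pressure-gradient force (low pressure on the right).
Rotating 000° by 90° counterclockwise gives 270° — the wind blows toward the west.

270°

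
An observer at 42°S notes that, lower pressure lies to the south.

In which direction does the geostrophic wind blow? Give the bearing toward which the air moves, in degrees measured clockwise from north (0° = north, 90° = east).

090°

The pressure-gradient force points toward the south (bearing 180°).
Geostrophic balance: in the Southern Hemisphere the Coriolis force deflects motion to the left, so the geostrophic wind blows 90° to the left of the pressure-gradient force (low pressure on the right).
Rotating 180° by 90° counterclockwise gives 090° — the wind blows toward the east.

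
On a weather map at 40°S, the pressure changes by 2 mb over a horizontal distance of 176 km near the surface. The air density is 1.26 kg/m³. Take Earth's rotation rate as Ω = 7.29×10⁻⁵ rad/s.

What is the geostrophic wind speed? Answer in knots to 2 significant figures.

19 knots

Coriolis parameter at 40°S:
f = 2Ω sin φ = 2 × 7.29×10⁻⁵ × sin 40° = 9.37×10⁻⁵ s⁻¹
Pressure gradient: |∂P/∂n| = 200 Pa / 176000 m = 1.14×10⁻³ Pa/m
Geostrophic balance (pressure-gradient force = Coriolis force):
V_g = (1/(fρ)) |∂P/∂n| = 1.14×10⁻³ / (9.37×10⁻⁵ × 1.26) = 9.62 m/s
Converting: 9.62 m/s × 1.944 = 19 knots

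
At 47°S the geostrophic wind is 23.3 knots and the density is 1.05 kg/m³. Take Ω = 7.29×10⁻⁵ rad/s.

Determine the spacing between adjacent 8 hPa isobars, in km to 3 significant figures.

Coriolis parameter at 47°S:
f = 2Ω sin φ = 2 × 7.29×10⁻⁵ × sin 47° = 1.07×10⁻⁴ s⁻¹
Wind speed in SI: 23.3 knots = 12.0 m/s
Geostrophic balance rearranged: |∂P/∂n| = f ρ V_g
|∂P/∂n| = 1.07×10⁻⁴ × 1.05 × 12.0 = 1.34×10⁻³ Pa/m
Isobar spacing: Δn = ΔP/|∂P/∂n| = 800 Pa / 1.34×10⁻³ Pa/m = 596104 m ≈ 596 km

596 km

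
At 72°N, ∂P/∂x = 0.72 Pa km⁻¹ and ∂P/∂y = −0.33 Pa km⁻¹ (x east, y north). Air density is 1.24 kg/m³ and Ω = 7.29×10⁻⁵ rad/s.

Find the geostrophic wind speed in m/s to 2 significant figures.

Coriolis parameter at 72°N:
f = 2Ω sin φ = 2 × 7.29×10⁻⁵ × sin 72° = 1.39×10⁻⁴ s⁻¹
Component geostrophic relations (x east, y north):
u_g = −(1/(fρ)) ∂P/∂y,  v_g = (1/(fρ)) ∂P/∂x
u_g = −(−0.33×10⁻³)/(1.39×10⁻⁴ × 1.24) = 1.92 m/s;  v_g = (0.72×10⁻³)/(1.39×10⁻⁴ × 1.24) = 4.19 m/s
|V_g| = √(u_g² + v_g²) = 4.61 m/s

4.6 m/s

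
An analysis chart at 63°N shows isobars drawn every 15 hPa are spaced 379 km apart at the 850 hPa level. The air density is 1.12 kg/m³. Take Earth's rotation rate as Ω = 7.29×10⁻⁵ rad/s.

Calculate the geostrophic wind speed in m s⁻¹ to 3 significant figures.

Coriolis parameter at 63°N:
f = 2Ω sin φ = 2 × 7.29×10⁻⁵ × sin 63° = 1.30×10⁻⁴ s⁻¹
Pressure gradient: |∂P/∂n| = 1500 Pa / 379000 m = 3.96×10⁻³ Pa/m
Geostrophic balance (pressure-gradient force = Coriolis force):
V_g = (1/(fρ)) |∂P/∂n| = 3.96×10⁻³ / (1.30×10⁻⁴ × 1.12) = 27.2 m/s

27.2 m s⁻¹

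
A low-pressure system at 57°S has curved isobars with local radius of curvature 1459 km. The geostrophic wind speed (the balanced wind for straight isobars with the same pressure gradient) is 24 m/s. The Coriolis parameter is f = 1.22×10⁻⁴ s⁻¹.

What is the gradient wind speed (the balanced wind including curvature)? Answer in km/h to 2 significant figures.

Around a low, centrifugal force acts outward with Coriolis, so pressure-gradient force balances both:
(1/ρ)|∂P/∂n| = fV + V²/R  →  V² + fR·V − fR·V_g = 0
With fR = 1.22×10⁻⁴ × 1459×10³ m = 178 m/s:
V = [−fR + √((fR)² + 4 fR V_g)]/2 = [−178 + √(178² + 4×178×24)]/2 = 21.4 m/s
Subgeostrophic (V < V_g = 24 m/s), as expected around a low.
Converting: 21.4 m/s × 3.6 = 77 km/h

77 km/h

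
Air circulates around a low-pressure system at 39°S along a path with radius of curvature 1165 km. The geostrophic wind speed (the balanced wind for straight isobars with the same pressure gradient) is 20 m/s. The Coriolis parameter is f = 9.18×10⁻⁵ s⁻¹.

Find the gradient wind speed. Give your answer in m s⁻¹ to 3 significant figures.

Around a low, centrifugal force acts outward with Coriolis, so pressure-gradient force balances both:
(1/ρ)|∂P/∂n| = fV + V²/R  →  V² + fR·V − fR·V_g = 0
With fR = 9.18×10⁻⁵ × 1165×10³ m = 107 m/s:
V = [−fR + √((fR)² + 4 fR V_g)]/2 = [−107 + √(107² + 4×107×20)]/2 = 17.2 m/s
Subgeostrophic (V < V_g = 20 m/s), as expected around a low.

17.2 m s⁻¹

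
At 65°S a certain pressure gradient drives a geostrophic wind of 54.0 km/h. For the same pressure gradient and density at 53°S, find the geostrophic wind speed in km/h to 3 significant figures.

61.3 km/h

With the same pressure gradient and density, V_g ∝ 1/f ∝ 1/sin φ.
V₂ = V₁ · sin φ₁ / sin φ₂ = 54.0 × sin 65° / sin 53°
V₂ = 54.0 × 0.9063/0.7986 = 61.3 km/h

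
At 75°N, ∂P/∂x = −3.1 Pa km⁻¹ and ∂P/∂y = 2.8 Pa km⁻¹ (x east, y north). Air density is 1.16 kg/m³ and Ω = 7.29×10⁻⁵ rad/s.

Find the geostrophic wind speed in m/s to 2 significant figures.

Coriolis parameter at 75°N:
f = 2Ω sin φ = 2 × 7.29×10⁻⁵ × sin 75° = 1.41×10⁻⁴ s⁻¹
Component geostrophic relations (x east, y north):
u_g = −(1/(fρ)) ∂P/∂y,  v_g = (1/(fρ)) ∂P/∂x
u_g = −(2.8×10⁻³)/(1.41×10⁻⁴ × 1.16) = −17.1 m/s;  v_g = (−3.1×10⁻³)/(1.41×10⁻⁴ × 1.16) = −19.0 m/s
|V_g| = √(u_g² + v_g²) = 25.6 m/s

26 m/s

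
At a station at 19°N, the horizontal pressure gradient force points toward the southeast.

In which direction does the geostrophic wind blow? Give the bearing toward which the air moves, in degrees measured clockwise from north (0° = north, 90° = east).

The pressure-gradient force points toward the southeast (bearing 135°).
Geostrophic balance: in the Northern Hemisphere the Coriolis force deflects motion to the right, so the geostrophic wind blows 90° to the right of the pressure-gradient force (low pressure on the left).
Rotating 135° by 90° clockwise gives 225° — the wind blows toward the southwest.

225°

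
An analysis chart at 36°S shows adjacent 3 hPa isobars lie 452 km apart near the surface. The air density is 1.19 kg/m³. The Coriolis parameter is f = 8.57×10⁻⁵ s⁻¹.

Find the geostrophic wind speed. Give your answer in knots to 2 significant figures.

13 knots

Pressure gradient: |∂P/∂n| = 300 Pa / 452000 m = 6.64×10⁻⁴ Pa/m
Geostrophic balance (pressure-gradient force = Coriolis force):
V_g = (1/(fρ)) |∂P/∂n| = 6.64×10⁻⁴ / (8.57×10⁻⁵ × 1.19) = 6.51 m/s
Converting: 6.51 m/s × 1.944 = 13 knots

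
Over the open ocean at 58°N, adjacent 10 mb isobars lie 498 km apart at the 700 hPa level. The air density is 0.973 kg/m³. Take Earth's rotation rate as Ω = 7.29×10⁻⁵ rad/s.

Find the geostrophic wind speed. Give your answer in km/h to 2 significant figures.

60 km/h

Coriolis parameter at 58°N:
f = 2Ω sin φ = 2 × 7.29×10⁻⁵ × sin 58° = 1.24×10⁻⁴ s⁻¹
Pressure gradient: |∂P/∂n| = 1000 Pa / 498000 m = 2.01×10⁻³ Pa/m
Geostrophic balance (pressure-gradient force = Coriolis force):
V_g = (1/(fρ)) |∂P/∂n| = 2.01×10⁻³ / (1.24×10⁻⁴ × 0.973) = 16.7 m/s
Converting: 16.7 m/s × 3.6 = 60 km/h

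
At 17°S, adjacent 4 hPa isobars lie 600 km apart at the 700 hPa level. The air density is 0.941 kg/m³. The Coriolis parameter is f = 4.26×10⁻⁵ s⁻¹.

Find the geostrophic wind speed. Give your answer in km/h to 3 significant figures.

59.9 km/h

Pressure gradient: |∂P/∂n| = 400 Pa / 600000 m = 6.67×10⁻⁴ Pa/m
Geostrophic balance (pressure-gradient force = Coriolis force):
V_g = (1/(fρ)) |∂P/∂n| = 6.67×10⁻⁴ / (4.26×10⁻⁵ × 0.941) = 16.6 m/s
Converting: 16.6 m/s × 3.6 = 59.9 km/h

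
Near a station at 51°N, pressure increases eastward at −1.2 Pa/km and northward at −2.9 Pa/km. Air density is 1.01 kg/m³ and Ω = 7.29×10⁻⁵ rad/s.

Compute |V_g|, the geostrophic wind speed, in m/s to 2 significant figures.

27 m/s

Coriolis parameter at 51°N:
f = 2Ω sin φ = 2 × 7.29×10⁻⁵ × sin 51° = 1.13×10⁻⁴ s⁻¹
Component geostrophic relations (x east, y north):
u_g = −(1/(fρ)) ∂P/∂y,  v_g = (1/(fρ)) ∂P/∂x
u_g = −(−2.9×10⁻³)/(1.13×10⁻⁴ × 1.01) = 25.3 m/s;  v_g = (−1.2×10⁻³)/(1.13×10⁻⁴ × 1.01) = −10.5 m/s
|V_g| = √(u_g² + v_g²) = 27.4 m/s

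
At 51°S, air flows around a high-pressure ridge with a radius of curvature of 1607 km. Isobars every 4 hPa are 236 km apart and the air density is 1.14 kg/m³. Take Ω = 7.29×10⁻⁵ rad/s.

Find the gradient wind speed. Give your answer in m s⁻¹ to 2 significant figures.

Coriolis parameter at 51°S:
f = 2Ω sin φ = 2 × 7.29×10⁻⁵ × sin 51° = 1.13×10⁻⁴ s⁻¹
Pressure gradient: |∂P/∂n| = 400 Pa / 236000 m = 1.69×10⁻³ Pa/m
Geostrophic speed: V_g = |∂P/∂n|/(fρ) = 1.69×10⁻³/(1.13×10⁻⁴ × 1.14) = 13.1 m/s
Around a high, pressure-gradient force acts outward with centrifugal, so Coriolis balances both:
fV = (1/ρ)|∂P/∂n| + V²/R  →  V² − fR·V + fR·V_g = 0
With fR = 1.13×10⁻⁴ × 1607×10³ m = 182 m/s:
V = [fR − √((fR)² − 4 fR V_g)]/2 = [182 − √(182² − 4×182×13.1)]/2 = 14.2 m/s
Supergeostrophic (V > V_g = 13.1 m/s), as expected around a high.

14 m s⁻¹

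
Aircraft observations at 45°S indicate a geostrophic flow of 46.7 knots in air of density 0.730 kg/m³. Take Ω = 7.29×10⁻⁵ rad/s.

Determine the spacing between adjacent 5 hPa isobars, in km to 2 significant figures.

280 km

Coriolis parameter at 45°S:
f = 2Ω sin φ = 2 × 7.29×10⁻⁵ × sin 45° = 1.03×10⁻⁴ s⁻¹
Wind speed in SI: 46.7 knots = 24.0 m/s
Geostrophic balance rearranged: |∂P/∂n| = f ρ V_g
|∂P/∂n| = 1.03×10⁻⁴ × 0.730 × 24.0 = 1.81×10⁻³ Pa/m
Isobar spacing: Δn = ΔP/|∂P/∂n| = 500 Pa / 1.81×10⁻³ Pa/m = 276535 m ≈ 280 km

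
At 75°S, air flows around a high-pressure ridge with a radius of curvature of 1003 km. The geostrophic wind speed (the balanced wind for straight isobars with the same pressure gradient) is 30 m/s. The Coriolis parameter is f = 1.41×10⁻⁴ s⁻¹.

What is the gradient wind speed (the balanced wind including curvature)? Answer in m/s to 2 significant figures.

43 m/s

Around a high, pressure-gradient force acts outward with centrifugal, so Coriolis balances both:
fV = (1/ρ)|∂P/∂n| + V²/R  →  V² − fR·V + fR·V_g = 0
With fR = 1.41×10⁻⁴ × 1003×10³ m = 141 m/s:
V = [fR − √((fR)² − 4 fR V_g)]/2 = [141 − √(141² − 4×141×30)]/2 = 43.2 m/s
Supergeostrophic (V > V_g = 30 m/s), as expected around a high.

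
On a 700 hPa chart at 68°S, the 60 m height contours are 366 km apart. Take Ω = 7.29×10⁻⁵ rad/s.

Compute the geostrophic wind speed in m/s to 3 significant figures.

11.9 m/s

Coriolis parameter at 68°S:
f = 2Ω sin φ = 2 × 7.29×10⁻⁵ × sin 68° = 1.35×10⁻⁴ s⁻¹
Height gradient: |∂Z/∂n| = 60 m / 366000 m = 1.64×10⁻⁴
On a pressure surface, geostrophic balance gives V_g = (g/f)|∂Z/∂n|:
V_g = 9.81 × 1.64×10⁻⁴ / 1.35×10⁻⁴ = 11.9 m/s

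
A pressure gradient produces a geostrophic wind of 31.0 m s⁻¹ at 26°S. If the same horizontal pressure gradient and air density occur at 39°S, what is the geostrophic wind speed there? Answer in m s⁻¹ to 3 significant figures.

With the same pressure gradient and density, V_g ∝ 1/f ∝ 1/sin φ.
V₂ = V₁ · sin φ₁ / sin φ₂ = 31.0 × sin 26° / sin 39°
V₂ = 31.0 × 0.4384/0.6293 = 21.6 m s⁻¹

21.6 m s⁻¹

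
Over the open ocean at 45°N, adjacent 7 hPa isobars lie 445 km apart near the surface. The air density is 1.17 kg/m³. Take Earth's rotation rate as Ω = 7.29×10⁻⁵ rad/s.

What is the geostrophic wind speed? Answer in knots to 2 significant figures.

25 knots

Coriolis parameter at 45°N:
f = 2Ω sin φ = 2 × 7.29×10⁻⁵ × sin 45° = 1.03×10⁻⁴ s⁻¹
Pressure gradient: |∂P/∂n| = 700 Pa / 445000 m = 1.57×10⁻³ Pa/m
Geostrophic balance (pressure-gradient force = Coriolis force):
V_g = (1/(fρ)) |∂P/∂n| = 1.57×10⁻³ / (1.03×10⁻⁴ × 1.17) = 13.0 m/s
Converting: 13.0 m/s × 1.944 = 25 knots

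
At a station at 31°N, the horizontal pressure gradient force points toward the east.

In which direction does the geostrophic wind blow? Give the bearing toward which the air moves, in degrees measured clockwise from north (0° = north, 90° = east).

180°

The pressure-gradient force points toward the east (bearing 090°).
Geostrophic balance: in the Northern Hemisphere the Coriolis force deflects motion to the right, so the geostrophic wind blows 90° to the right of the pressure-gradient force (low pressure on the left).
Rotating 090° by 90° clockwise gives 180° — the wind blows toward the south.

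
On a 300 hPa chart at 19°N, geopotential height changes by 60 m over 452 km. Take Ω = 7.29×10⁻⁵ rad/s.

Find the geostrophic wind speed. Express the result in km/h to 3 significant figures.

Coriolis parameter at 19°N:
f = 2Ω sin φ = 2 × 7.29×10⁻⁵ × sin 19° = 4.75×10⁻⁵ s⁻¹
Height gradient: |∂Z/∂n| = 60 m / 452000 m = 1.33×10⁻⁴
On a pressure surface, geostrophic balance gives V_g = (g/f)|∂Z/∂n|:
V_g = 9.81 × 1.33×10⁻⁴ / 4.75×10⁻⁵ = 27.4 m/s
Converting: 27.4 m/s × 3.6 = 98.8 km/h

98.8 km/h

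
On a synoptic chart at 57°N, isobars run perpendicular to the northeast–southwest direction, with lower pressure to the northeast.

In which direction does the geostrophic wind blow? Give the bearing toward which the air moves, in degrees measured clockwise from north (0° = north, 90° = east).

135°

The pressure-gradient force points toward the northeast (bearing 045°).
Geostrophic balance: in the Northern Hemisphere the Coriolis force deflects motion to the right, so the geostrophic wind blows 90° to the right of the pressure-gradient force (low pressure on the left).
Rotating 045° by 90° clockwise gives 135° — the wind blows toward the southeast.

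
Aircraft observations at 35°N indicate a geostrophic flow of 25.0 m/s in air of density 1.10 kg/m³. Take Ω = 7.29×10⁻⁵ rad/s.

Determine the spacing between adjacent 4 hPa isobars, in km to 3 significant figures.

Coriolis parameter at 35°N:
f = 2Ω sin φ = 2 × 7.29×10⁻⁵ × sin 35° = 8.36×10⁻⁵ s⁻¹
Geostrophic balance rearranged: |∂P/∂n| = f ρ V_g
|∂P/∂n| = 8.36×10⁻⁵ × 1.10 × 25.0 = 2.30×10⁻³ Pa/m
Isobar spacing: Δn = ΔP/|∂P/∂n| = 400 Pa / 2.30×10⁻³ Pa/m = 173932 m ≈ 174 km

174 km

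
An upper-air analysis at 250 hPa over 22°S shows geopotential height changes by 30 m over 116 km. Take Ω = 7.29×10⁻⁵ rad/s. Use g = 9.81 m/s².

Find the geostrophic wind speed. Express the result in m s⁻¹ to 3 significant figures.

Coriolis parameter at 22°S:
f = 2Ω sin φ = 2 × 7.29×10⁻⁵ × sin 22° = 5.46×10⁻⁵ s⁻¹
Height gradient: |∂Z/∂n| = 30 m / 116000 m = 2.59×10⁻⁴
On a pressure surface, geostrophic balance gives V_g = (g/f)|∂Z/∂n|:
V_g = 9.81 × 2.59×10⁻⁴ / 5.46×10⁻⁵ = 46.5 m/s

46.5 m s⁻¹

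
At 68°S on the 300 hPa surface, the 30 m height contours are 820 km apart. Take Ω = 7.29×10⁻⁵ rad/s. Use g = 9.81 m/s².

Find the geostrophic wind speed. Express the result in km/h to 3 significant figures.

9.56 km/h

Coriolis parameter at 68°S:
f = 2Ω sin φ = 2 × 7.29×10⁻⁵ × sin 68° = 1.35×10⁻⁴ s⁻¹
Height gradient: |∂Z/∂n| = 30 m / 820000 m = 3.66×10⁻⁵
On a pressure surface, geostrophic balance gives V_g = (g/f)|∂Z/∂n|:
V_g = 9.81 × 3.66×10⁻⁵ / 1.35×10⁻⁴ = 2.65 m/s
Converting: 2.65 m/s × 3.6 = 9.56 km/h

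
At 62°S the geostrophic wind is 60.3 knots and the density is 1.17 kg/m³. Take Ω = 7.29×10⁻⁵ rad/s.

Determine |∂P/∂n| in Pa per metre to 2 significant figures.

Coriolis parameter at 62°S:
f = 2Ω sin φ = 2 × 7.29×10⁻⁵ × sin 62° = 1.29×10⁻⁴ s⁻¹
Wind speed in SI: 60.3 knots = 31.0 m/s
Geostrophic balance rearranged: |∂P/∂n| = f ρ V_g
|∂P/∂n| = 1.29×10⁻⁴ × 1.17 × 31.0 = 4.67×10⁻³ Pa/m

4.7×10⁻³ Pa/m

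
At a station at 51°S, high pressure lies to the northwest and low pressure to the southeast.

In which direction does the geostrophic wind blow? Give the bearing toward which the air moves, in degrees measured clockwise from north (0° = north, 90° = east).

045°

The pressure-gradient force points toward the southeast (bearing 135°).
Geostrophic balance: in the Southern Hemisphere the Coriolis force deflects motion to the left, so the geostrophic wind blows 90° to the left of the pressure-gradient force (low pressure on the right).
Rotating 135° by 90° counterclockwise gives 045° — the wind blows toward the northeast.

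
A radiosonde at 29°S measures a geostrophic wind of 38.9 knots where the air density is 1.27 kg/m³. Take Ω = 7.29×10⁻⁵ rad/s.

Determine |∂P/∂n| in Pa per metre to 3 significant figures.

1.80×10⁻³ Pa/m

Coriolis parameter at 29°S:
f = 2Ω sin φ = 2 × 7.29×10⁻⁵ × sin 29° = 7.07×10⁻⁵ s⁻¹
Wind speed in SI: 38.9 knots = 20.0 m/s
Geostrophic balance rearranged: |∂P/∂n| = f ρ V_g
|∂P/∂n| = 7.07×10⁻⁵ × 1.27 × 20.0 = 1.80×10⁻³ Pa/m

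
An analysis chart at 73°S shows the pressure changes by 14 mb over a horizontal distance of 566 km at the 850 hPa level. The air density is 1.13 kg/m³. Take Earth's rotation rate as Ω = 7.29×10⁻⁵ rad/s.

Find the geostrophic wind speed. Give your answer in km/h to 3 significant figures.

56.5 km/h

Coriolis parameter at 73°S:
f = 2Ω sin φ = 2 × 7.29×10⁻⁵ × sin 73° = 1.39×10⁻⁴ s⁻¹
Pressure gradient: |∂P/∂n| = 1400 Pa / 566000 m = 2.47×10⁻³ Pa/m
Geostrophic balance (pressure-gradient force = Coriolis force):
V_g = (1/(fρ)) |∂P/∂n| = 2.47×10⁻³ / (1.39×10⁻⁴ × 1.13) = 15.7 m/s
Converting: 15.7 m/s × 3.6 = 56.5 km/h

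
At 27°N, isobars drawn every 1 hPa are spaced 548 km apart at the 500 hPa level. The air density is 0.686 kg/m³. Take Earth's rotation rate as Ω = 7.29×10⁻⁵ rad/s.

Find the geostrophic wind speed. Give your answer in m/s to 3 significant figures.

Coriolis parameter at 27°N:
f = 2Ω sin φ = 2 × 7.29×10⁻⁵ × sin 27° = 6.62×10⁻⁵ s⁻¹
Pressure gradient: |∂P/∂n| = 100 Pa / 548000 m = 1.82×10⁻⁴ Pa/m
Geostrophic balance (pressure-gradient force = Coriolis force):
V_g = (1/(fρ)) |∂P/∂n| = 1.82×10⁻⁴ / (6.62×10⁻⁵ × 0.686) = 4.02 m/s

4.02 m/s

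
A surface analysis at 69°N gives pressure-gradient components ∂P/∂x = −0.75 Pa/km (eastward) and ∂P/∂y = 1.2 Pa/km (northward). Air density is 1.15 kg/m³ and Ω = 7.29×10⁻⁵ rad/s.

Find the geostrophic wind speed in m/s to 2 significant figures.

Coriolis parameter at 69°N:
f = 2Ω sin φ = 2 × 7.29×10⁻⁵ × sin 69° = 1.36×10⁻⁴ s⁻¹
Component geostrophic relations (x east, y north):
u_g = −(1/(fρ)) ∂P/∂y,  v_g = (1/(fρ)) ∂P/∂x
u_g = −(1.2×10⁻³)/(1.36×10⁻⁴ × 1.15) = −7.67 m/s;  v_g = (−0.75×10⁻³)/(1.36×10⁻⁴ × 1.15) = −4.79 m/s
|V_g| = √(u_g² + v_g²) = 9.04 m/s

9.0 m/s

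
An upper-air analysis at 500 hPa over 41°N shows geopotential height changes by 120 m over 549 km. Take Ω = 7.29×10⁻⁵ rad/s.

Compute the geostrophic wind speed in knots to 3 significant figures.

43.6 knots

Coriolis parameter at 41°N:
f = 2Ω sin φ = 2 × 7.29×10⁻⁵ × sin 41° = 9.57×10⁻⁵ s⁻¹
Height gradient: |∂Z/∂n| = 120 m / 549000 m = 2.19×10⁻⁴
On a pressure surface, geostrophic balance gives V_g = (g/f)|∂Z/∂n|:
V_g = 9.81 × 2.19×10⁻⁴ / 9.57×10⁻⁵ = 22.4 m/s
Converting: 22.4 m/s × 1.944 = 43.6 knots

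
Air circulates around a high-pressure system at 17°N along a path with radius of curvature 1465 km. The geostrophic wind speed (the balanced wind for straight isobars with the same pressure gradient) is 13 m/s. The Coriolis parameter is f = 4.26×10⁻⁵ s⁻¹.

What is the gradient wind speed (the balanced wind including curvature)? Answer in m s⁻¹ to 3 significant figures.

18.5 m s⁻¹

Around a high, pressure-gradient force acts outward with centrifugal, so Coriolis balances both:
fV = (1/ρ)|∂P/∂n| + V²/R  →  V² − fR·V + fR·V_g = 0
With fR = 4.26×10⁻⁵ × 1465×10³ m = 62.4 m/s:
V = [fR − √((fR)² − 4 fR V_g)]/2 = [62.4 − √(62.4² − 4×62.4×13)]/2 = 18.5 m/s
Supergeostrophic (V > V_g = 13 m/s), as expected around a high.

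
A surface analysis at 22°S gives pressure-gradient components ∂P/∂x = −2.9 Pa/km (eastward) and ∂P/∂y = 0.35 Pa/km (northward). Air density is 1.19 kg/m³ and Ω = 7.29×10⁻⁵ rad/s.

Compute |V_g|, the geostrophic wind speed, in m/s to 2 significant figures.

Coriolis parameter at 22°S:
f = 2Ω sin φ = 2 × 7.29×10⁻⁵ × sin 22° = 5.46×10⁻⁵ s⁻¹
In the Southern Hemisphere f is negative: f = −5.46×10⁻⁵ s⁻¹.
Component geostrophic relations (x east, y north):
u_g = −(1/(fρ)) ∂P/∂y,  v_g = (1/(fρ)) ∂P/∂x
u_g = −(0.35×10⁻³)/(−5.46×10⁻⁵ × 1.19) = 5.39 m/s;  v_g = (−2.9×10⁻³)/(−5.46×10⁻⁵ × 1.19) = 44.6 m/s
|V_g| = √(u_g² + v_g²) = 44.9 m/s

45 m/s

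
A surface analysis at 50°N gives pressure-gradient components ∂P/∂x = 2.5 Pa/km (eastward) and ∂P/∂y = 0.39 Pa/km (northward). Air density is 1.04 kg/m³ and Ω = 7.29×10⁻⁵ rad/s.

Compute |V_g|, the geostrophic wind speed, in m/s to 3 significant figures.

21.8 m/s

Coriolis parameter at 50°N:
f = 2Ω sin φ = 2 × 7.29×10⁻⁵ × sin 50° = 1.12×10⁻⁴ s⁻¹
Component geostrophic relations (x east, y north):
u_g = −(1/(fρ)) ∂P/∂y,  v_g = (1/(fρ)) ∂P/∂x
u_g = −(0.39×10⁻³)/(1.12×10⁻⁴ × 1.04) = −3.36 m/s;  v_g = (2.5×10⁻³)/(1.12×10⁻⁴ × 1.04) = 21.5 m/s
|V_g| = √(u_g² + v_g²) = 21.8 m/s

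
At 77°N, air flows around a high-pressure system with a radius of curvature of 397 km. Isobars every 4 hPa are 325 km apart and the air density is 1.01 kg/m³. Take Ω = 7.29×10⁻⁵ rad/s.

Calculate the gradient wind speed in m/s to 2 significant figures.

11 m/s

Coriolis parameter at 77°N:
f = 2Ω sin φ = 2 × 7.29×10⁻⁵ × sin 77° = 1.42×10⁻⁴ s⁻¹
Pressure gradient: |∂P/∂n| = 400 Pa / 325000 m = 1.23×10⁻³ Pa/m
Geostrophic speed: V_g = |∂P/∂n|/(fρ) = 1.23×10⁻³/(1.42×10⁻⁴ × 1.01) = 8.58 m/s
Around a high, pressure-gradient force acts outward with centrifugal, so Coriolis balances both:
fV = (1/ρ)|∂P/∂n| + V²/R  →  V² − fR·V + fR·V_g = 0
With fR = 1.42×10⁻⁴ × 397×10³ m = 56.4 m/s:
V = [fR − √((fR)² − 4 fR V_g)]/2 = [56.4 − √(56.4² − 4×56.4×8.58)]/2 = 10.6 m/s
Supergeostrophic (V > V_g = 8.58 m/s), as expected around a high.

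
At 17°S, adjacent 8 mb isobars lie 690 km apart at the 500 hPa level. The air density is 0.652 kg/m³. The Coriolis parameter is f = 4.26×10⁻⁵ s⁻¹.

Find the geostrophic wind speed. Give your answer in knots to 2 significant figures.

81 knots

Pressure gradient: |∂P/∂n| = 800 Pa / 690000 m = 1.16×10⁻³ Pa/m
Geostrophic balance (pressure-gradient force = Coriolis force):
V_g = (1/(fρ)) |∂P/∂n| = 1.16×10⁻³ / (4.26×10⁻⁵ × 0.652) = 41.7 m/s
Converting: 41.7 m/s × 1.944 = 81 knots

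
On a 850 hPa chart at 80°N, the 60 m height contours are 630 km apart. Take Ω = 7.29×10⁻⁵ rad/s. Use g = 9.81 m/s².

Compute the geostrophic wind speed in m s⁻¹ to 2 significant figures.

Coriolis parameter at 80°N:
f = 2Ω sin φ = 2 × 7.29×10⁻⁵ × sin 80° = 1.44×10⁻⁴ s⁻¹
Height gradient: |∂Z/∂n| = 60 m / 630000 m = 9.52×10⁻⁵
On a pressure surface, geostrophic balance gives V_g = (g/f)|∂Z/∂n|:
V_g = 9.81 × 9.52×10⁻⁵ / 1.44×10⁻⁴ = 6.51 m/s

6.5 m s⁻¹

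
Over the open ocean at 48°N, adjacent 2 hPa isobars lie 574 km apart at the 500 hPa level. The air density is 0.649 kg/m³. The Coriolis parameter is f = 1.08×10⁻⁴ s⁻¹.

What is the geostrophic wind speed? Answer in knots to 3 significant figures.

9.66 knots

Pressure gradient: |∂P/∂n| = 200 Pa / 574000 m = 3.48×10⁻⁴ Pa/m
Geostrophic balance (pressure-gradient force = Coriolis force):
V_g = (1/(fρ)) |∂P/∂n| = 3.48×10⁻⁴ / (1.08×10⁻⁴ × 0.649) = 4.97 m/s
Converting: 4.97 m/s × 1.944 = 9.66 knots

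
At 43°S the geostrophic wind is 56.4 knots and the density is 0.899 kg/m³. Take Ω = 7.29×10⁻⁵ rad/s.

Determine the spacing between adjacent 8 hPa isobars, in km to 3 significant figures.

308 km

Coriolis parameter at 43°S:
f = 2Ω sin φ = 2 × 7.29×10⁻⁵ × sin 43° = 9.94×10⁻⁵ s⁻¹
Wind speed in SI: 56.4 knots = 29.0 m/s
Geostrophic balance rearranged: |∂P/∂n| = f ρ V_g
|∂P/∂n| = 9.94×10⁻⁵ × 0.899 × 29.0 = 2.59×10⁻³ Pa/m
Isobar spacing: Δn = ΔP/|∂P/∂n| = 800 Pa / 2.59×10⁻³ Pa/m = 308441 m ≈ 308 km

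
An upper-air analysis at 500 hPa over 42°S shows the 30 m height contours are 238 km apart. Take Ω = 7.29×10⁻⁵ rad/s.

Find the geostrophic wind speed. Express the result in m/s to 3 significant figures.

Coriolis parameter at 42°S:
f = 2Ω sin φ = 2 × 7.29×10⁻⁵ × sin 42° = 9.76×10⁻⁵ s⁻¹
Height gradient: |∂Z/∂n| = 30 m / 238000 m = 1.26×10⁻⁴
On a pressure surface, geostrophic balance gives V_g = (g/f)|∂Z/∂n|:
V_g = 9.81 × 1.26×10⁻⁴ / 9.76×10⁻⁵ = 12.7 m/s

12.7 m/s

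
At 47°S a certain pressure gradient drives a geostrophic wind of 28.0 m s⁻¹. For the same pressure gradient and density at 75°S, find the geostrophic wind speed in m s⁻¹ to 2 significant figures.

21 m s⁻¹

With the same pressure gradient and density, V_g ∝ 1/f ∝ 1/sin φ.
V₂ = V₁ · sin φ₁ / sin φ₂ = 28.0 × sin 47° / sin 75°
V₂ = 28.0 × 0.7314/0.9659 = 21 m s⁻¹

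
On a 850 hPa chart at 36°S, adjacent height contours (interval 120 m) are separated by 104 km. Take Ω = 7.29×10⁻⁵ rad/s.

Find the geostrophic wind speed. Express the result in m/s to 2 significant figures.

130 m/s

Coriolis parameter at 36°S:
f = 2Ω sin φ = 2 × 7.29×10⁻⁵ × sin 36° = 8.57×10⁻⁵ s⁻¹
Height gradient: |∂Z/∂n| = 120 m / 104000 m = 1.15×10⁻³
On a pressure surface, geostrophic balance gives V_g = (g/f)|∂Z/∂n|:
V_g = 9.81 × 1.15×10⁻³ / 8.57×10⁻⁵ = 132 m/s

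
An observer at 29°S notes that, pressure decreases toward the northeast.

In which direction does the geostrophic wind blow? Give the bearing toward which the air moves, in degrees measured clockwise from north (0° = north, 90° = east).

The pressure-gradient force points toward the northeast (bearing 045°).
Geostrophic balance: in the Southern Hemisphere the Coriolis force deflects motion to the left, so the geostrophic wind blows 90° to the left of the pressure-gradient force (low pressure on the right).
Rotating 045° by 90° counterclockwise gives 315° — the wind blows toward the northwest.

315°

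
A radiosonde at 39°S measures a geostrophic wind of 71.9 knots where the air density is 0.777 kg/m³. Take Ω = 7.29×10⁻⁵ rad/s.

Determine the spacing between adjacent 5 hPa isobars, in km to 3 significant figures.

190 km

Coriolis parameter at 39°S:
f = 2Ω sin φ = 2 × 7.29×10⁻⁵ × sin 39° = 9.18×10⁻⁵ s⁻¹
Wind speed in SI: 71.9 knots = 37.0 m/s
Geostrophic balance rearranged: |∂P/∂n| = f ρ V_g
|∂P/∂n| = 9.18×10⁻⁵ × 0.777 × 37.0 = 2.64×10⁻³ Pa/m
Isobar spacing: Δn = ΔP/|∂P/∂n| = 500 Pa / 2.64×10⁻³ Pa/m = 189606 m ≈ 190 km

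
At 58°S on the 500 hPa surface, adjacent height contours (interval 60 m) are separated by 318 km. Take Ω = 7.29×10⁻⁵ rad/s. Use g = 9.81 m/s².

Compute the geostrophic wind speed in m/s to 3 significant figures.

Coriolis parameter at 58°S:
f = 2Ω sin φ = 2 × 7.29×10⁻⁵ × sin 58° = 1.24×10⁻⁴ s⁻¹
Height gradient: |∂Z/∂n| = 60 m / 318000 m = 1.89×10⁻⁴
On a pressure surface, geostrophic balance gives V_g = (g/f)|∂Z/∂n|:
V_g = 9.81 × 1.89×10⁻⁴ / 1.24×10⁻⁴ = 15.0 m/s

15.0 m/s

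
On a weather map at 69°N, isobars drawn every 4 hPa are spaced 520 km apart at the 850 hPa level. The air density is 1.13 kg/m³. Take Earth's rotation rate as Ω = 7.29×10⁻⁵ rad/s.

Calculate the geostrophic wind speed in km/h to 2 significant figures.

18 km/h

Coriolis parameter at 69°N:
f = 2Ω sin φ = 2 × 7.29×10⁻⁵ × sin 69° = 1.36×10⁻⁴ s⁻¹
Pressure gradient: |∂P/∂n| = 400 Pa / 520000 m = 7.69×10⁻⁴ Pa/m
Geostrophic balance (pressure-gradient force = Coriolis force):
V_g = (1/(fρ)) |∂P/∂n| = 7.69×10⁻⁴ / (1.36×10⁻⁴ × 1.13) = 5.00 m/s
Converting: 5.00 m/s × 3.6 = 18 km/h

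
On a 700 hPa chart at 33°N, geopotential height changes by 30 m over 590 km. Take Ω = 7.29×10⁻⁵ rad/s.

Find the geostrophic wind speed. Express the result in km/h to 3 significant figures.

Coriolis parameter at 33°N:
f = 2Ω sin φ = 2 × 7.29×10⁻⁵ × sin 33° = 7.94×10⁻⁵ s⁻¹
Height gradient: |∂Z/∂n| = 30 m / 590000 m = 5.08×10⁻⁵
On a pressure surface, geostrophic balance gives V_g = (g/f)|∂Z/∂n|:
V_g = 9.81 × 5.08×10⁻⁵ / 7.94×10⁻⁵ = 6.28 m/s
Converting: 6.28 m/s × 3.6 = 22.6 km/h

22.6 km/h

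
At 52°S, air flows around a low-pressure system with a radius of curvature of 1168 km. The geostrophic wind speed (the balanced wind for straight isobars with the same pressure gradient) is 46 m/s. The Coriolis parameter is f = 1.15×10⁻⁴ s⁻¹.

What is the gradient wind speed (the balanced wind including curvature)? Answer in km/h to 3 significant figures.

130 km/h

Around a low, centrifugal force acts outward with Coriolis, so pressure-gradient force balances both:
(1/ρ)|∂P/∂n| = fV + V²/R  →  V² + fR·V − fR·V_g = 0
With fR = 1.15×10⁻⁴ × 1168×10³ m = 134 m/s:
V = [−fR + √((fR)² + 4 fR V_g)]/2 = [−134 + √(134² + 4×134×46)]/2 = 36.2 m/s
Subgeostrophic (V < V_g = 46 m/s), as expected around a low.
Converting: 36.2 m/s × 3.6 = 130 km/h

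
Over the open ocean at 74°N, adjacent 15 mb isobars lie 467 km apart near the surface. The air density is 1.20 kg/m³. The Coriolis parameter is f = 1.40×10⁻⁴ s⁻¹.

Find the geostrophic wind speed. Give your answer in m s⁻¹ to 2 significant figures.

Pressure gradient: |∂P/∂n| = 1500 Pa / 467000 m = 3.21×10⁻³ Pa/m
Geostrophic balance (pressure-gradient force = Coriolis force):
V_g = (1/(fρ)) |∂P/∂n| = 3.21×10⁻³ / (1.40×10⁻⁴ × 1.20) = 19.1 m/s

19 m s⁻¹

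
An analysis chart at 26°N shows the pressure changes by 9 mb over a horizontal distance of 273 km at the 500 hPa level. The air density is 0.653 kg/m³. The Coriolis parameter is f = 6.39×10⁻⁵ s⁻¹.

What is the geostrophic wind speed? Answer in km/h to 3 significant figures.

Pressure gradient: |∂P/∂n| = 900 Pa / 273000 m = 3.30×10⁻³ Pa/m
Geostrophic balance (pressure-gradient force = Coriolis force):
V_g = (1/(fρ)) |∂P/∂n| = 3.30×10⁻³ / (6.39×10⁻⁵ × 0.653) = 79.0 m/s
Converting: 79.0 m/s × 3.6 = 284 km/h

284 km/h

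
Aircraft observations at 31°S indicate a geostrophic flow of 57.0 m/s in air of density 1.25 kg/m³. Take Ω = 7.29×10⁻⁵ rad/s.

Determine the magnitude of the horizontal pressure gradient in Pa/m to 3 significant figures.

5.35×10⁻³ Pa/m

Coriolis parameter at 31°S:
f = 2Ω sin φ = 2 × 7.29×10⁻⁵ × sin 31° = 7.51×10⁻⁵ s⁻¹
Geostrophic balance rearranged: |∂P/∂n| = f ρ V_g
|∂P/∂n| = 7.51×10⁻⁵ × 1.25 × 57.0 = 5.35×10⁻³ Pa/m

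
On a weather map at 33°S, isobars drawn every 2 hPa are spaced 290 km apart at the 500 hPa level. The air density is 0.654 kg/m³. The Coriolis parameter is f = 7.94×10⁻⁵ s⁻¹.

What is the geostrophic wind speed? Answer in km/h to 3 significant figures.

Pressure gradient: |∂P/∂n| = 200 Pa / 290000 m = 6.90×10⁻⁴ Pa/m
Geostrophic balance (pressure-gradient force = Coriolis force):
V_g = (1/(fρ)) |∂P/∂n| = 6.90×10⁻⁴ / (7.94×10⁻⁵ × 0.654) = 13.3 m/s
Converting: 13.3 m/s × 3.6 = 47.8 km/h

47.8 km/h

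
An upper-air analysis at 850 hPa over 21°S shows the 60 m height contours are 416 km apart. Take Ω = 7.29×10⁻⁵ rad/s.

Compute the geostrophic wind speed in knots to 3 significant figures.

Coriolis parameter at 21°S:
f = 2Ω sin φ = 2 × 7.29×10⁻⁵ × sin 21° = 5.23×10⁻⁵ s⁻¹
Height gradient: |∂Z/∂n| = 60 m / 416000 m = 1.44×10⁻⁴
On a pressure surface, geostrophic balance gives V_g = (g/f)|∂Z/∂n|:
V_g = 9.81 × 1.44×10⁻⁴ / 5.23×10⁻⁵ = 27.1 m/s
Converting: 27.1 m/s × 1.944 = 52.6 knots

52.6 knots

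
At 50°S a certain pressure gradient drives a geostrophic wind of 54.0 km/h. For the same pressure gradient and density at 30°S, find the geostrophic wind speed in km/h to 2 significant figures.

With the same pressure gradient and density, V_g ∝ 1/f ∝ 1/sin φ.
V₂ = V₁ · sin φ₁ / sin φ₂ = 54.0 × sin 50° / sin 30°
V₂ = 54.0 × 0.7660/0.5000 = 83 km/h

83 km/h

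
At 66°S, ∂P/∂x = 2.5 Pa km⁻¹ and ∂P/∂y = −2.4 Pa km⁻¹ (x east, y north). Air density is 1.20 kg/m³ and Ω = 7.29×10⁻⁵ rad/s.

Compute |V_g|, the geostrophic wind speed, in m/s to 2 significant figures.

22 m/s

Coriolis parameter at 66°S:
f = 2Ω sin φ = 2 × 7.29×10⁻⁵ × sin 66° = 1.33×10⁻⁴ s⁻¹
In the Southern Hemisphere f is negative: f = −1.33×10⁻⁴ s⁻¹.
Component geostrophic relations (x east, y north):
u_g = −(1/(fρ)) ∂P/∂y,  v_g = (1/(fρ)) ∂P/∂x
u_g = −(−2.4×10⁻³)/(−1.33×10⁻⁴ × 1.20) = −15.0 m/s;  v_g = (2.5×10⁻³)/(−1.33×10⁻⁴ × 1.20) = −15.6 m/s
|V_g| = √(u_g² + v_g²) = 21.7 m/s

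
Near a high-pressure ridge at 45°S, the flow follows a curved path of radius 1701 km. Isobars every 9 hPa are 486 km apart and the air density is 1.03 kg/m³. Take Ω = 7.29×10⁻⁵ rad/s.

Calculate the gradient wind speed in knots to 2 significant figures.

38 knots

Coriolis parameter at 45°S:
f = 2Ω sin φ = 2 × 7.29×10⁻⁵ × sin 45° = 1.03×10⁻⁴ s⁻¹
Pressure gradient: |∂P/∂n| = 900 Pa / 486000 m = 1.85×10⁻³ Pa/m
Geostrophic speed: V_g = |∂P/∂n|/(fρ) = 1.85×10⁻³/(1.03×10⁻⁴ × 1.03) = 17.4 m/s
Around a high, pressure-gradient force acts outward with centrifugal, so Coriolis balances both:
fV = (1/ρ)|∂P/∂n| + V²/R  →  V² − fR·V + fR·V_g = 0
With fR = 1.03×10⁻⁴ × 1701×10³ m = 175 m/s:
V = [fR − √((fR)² − 4 fR V_g)]/2 = [175 − √(175² − 4×175×17.4)]/2 = 19.6 m/s
Supergeostrophic (V > V_g = 17.4 m/s), as expected around a high.
Converting: 19.6 m/s × 1.944 = 38 knots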